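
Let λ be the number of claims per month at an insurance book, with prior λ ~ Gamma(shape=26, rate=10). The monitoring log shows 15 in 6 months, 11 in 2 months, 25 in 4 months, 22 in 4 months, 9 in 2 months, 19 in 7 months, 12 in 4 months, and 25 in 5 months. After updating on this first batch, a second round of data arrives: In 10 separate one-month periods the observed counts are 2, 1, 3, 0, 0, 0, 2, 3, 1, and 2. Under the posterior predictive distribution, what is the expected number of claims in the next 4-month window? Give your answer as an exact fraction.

356/27

Total count: 15 + 11 + 25 + 22 + 9 + 19 + 12 + 25 = 138.
Total exposure: 6 + 2 + 4 + 4 + 2 + 7 + 4 + 5 = 34 months.
After the first batch: Gamma(26 + 138, 10 + 34) = Gamma(164, 44).
Total count: 2 + 1 + 3 + 0 + 0 + 0 + 2 + 3 + 1 + 2 = 14.
Total exposure: 10 months.
After the second batch: Gamma(164 + 14, 44 + 10) = Gamma(178, 54).
Predictive mean over a 4-month window = T·E[λ|data] = 4·178/54 = 356/27.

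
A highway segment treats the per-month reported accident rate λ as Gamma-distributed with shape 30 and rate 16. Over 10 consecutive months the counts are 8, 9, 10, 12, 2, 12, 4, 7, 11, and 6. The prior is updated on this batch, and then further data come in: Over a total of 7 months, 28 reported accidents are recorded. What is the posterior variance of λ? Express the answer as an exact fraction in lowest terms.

Total count: 8 + 9 + 10 + 12 + 2 + 12 + 4 + 7 + 11 + 6 = 81.
Total exposure: 10 months.
After the first batch: Gamma(30 + 81, 16 + 10) = Gamma(111, 26).
Total count 28 over total exposure 7 months.
After the second batch: Gamma(111 + 28, 26 + 7) = Gamma(139, 33).
Posterior variance = α'/β'² = 139/1089.

139/1089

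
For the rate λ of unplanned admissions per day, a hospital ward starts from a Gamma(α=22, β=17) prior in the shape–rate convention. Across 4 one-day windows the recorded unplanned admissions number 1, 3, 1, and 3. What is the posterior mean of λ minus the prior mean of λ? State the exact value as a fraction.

Total count: 1 + 3 + 1 + 3 = 8.
Total exposure: 4 days.
Posterior: α' = 22 + 8 = 30, β' = 17 + 4 = 21.
Posterior mean = 30/21 = 10/7; prior mean = 22/17 = 22/17. Difference = 10/7 − 22/17 = 16/119.

16/119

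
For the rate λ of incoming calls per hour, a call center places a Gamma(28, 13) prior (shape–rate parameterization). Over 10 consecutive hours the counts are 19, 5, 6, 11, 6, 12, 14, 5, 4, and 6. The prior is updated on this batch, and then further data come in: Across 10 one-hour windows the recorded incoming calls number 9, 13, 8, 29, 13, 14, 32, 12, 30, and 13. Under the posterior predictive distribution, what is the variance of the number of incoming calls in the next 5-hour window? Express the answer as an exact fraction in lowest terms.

Total count: 19 + 5 + 6 + 11 + 6 + 12 + 14 + 5 + 4 + 6 = 88.
Total exposure: 10 hours.
After the first batch: Gamma(28 + 88, 13 + 10) = Gamma(116, 23).
Total count: 9 + 13 + 8 + 29 + 13 + 14 + 32 + 12 + 30 + 13 = 173.
Total exposure: 10 hours.
After the second batch: Gamma(116 + 173, 23 + 10) = Gamma(289, 33).
The posterior predictive for a window of length T is Negative Binomial with variance T·α'·(β'+T)/β'² = 5·289·38/1089 = 54910/1089.

54910/1089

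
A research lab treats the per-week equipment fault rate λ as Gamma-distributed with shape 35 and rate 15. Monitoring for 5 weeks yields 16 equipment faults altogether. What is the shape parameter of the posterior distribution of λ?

Total count 16 over total exposure 5 weeks.
Conjugate update: add total count to the shape and total exposure to the rate, giving Gamma(51, 20).

51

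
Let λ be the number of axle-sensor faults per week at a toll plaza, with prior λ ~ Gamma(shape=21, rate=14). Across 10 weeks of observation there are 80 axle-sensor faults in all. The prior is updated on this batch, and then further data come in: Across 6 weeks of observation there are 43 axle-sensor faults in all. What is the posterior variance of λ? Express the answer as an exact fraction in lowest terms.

4/25

Total count 80 over total exposure 10 weeks.
After the first batch: Gamma(21 + 80, 14 + 10) = Gamma(101, 24).
Total count 43 over total exposure 6 weeks.
After the second batch: Gamma(101 + 43, 24 + 6) = Gamma(144, 30).
Posterior variance = α'/β'² = 144/900 = 4/25.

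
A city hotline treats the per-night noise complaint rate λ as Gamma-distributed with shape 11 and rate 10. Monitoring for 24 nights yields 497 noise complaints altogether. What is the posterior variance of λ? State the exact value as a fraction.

Total count 497 over total exposure 24 nights.
Posterior: α' = 11 + 497 = 508, β' = 10 + 24 = 34.
Posterior variance = α'/β'² = 508/1156 = 127/289.

127/289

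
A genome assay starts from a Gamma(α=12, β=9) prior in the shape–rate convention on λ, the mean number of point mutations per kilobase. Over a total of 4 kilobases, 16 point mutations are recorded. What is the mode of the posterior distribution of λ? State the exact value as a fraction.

Total count 16 over total exposure 4 kilobases.
The Gamma prior is conjugate for the Poisson rate, so λ | data ~ Gamma(12+16, 9+4) = Gamma(28, 13).
Posterior mode = (α'−1)/β' = 27/13.

27/13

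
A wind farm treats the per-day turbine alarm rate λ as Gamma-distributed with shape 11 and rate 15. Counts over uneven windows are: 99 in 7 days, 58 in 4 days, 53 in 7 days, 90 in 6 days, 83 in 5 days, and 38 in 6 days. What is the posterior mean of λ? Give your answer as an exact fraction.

Total count: 99 + 58 + 53 + 90 + 83 + 38 = 421.
Total exposure: 7 + 4 + 7 + 6 + 5 + 6 = 35 days.
Gamma(α, β) with Poisson data over total exposure Σt gives posterior Gamma(α+Σx, β+Σt) = Gamma(432, 50).
Posterior mean = α'/β' = 432/50 = 216/25.

216/25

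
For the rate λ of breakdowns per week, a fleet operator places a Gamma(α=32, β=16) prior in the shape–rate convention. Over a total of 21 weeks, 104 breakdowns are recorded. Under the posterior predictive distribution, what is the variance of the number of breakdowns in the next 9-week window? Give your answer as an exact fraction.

56304/1369

Total count 104 over total exposure 21 weeks.
The Gamma prior is conjugate for the Poisson rate, so λ | data ~ Gamma(32+104, 16+21) = Gamma(136, 37).
The posterior predictive for a window of length T is Negative Binomial with variance T·α'·(β'+T)/β'² = 9·136·46/1369 = 56304/1369.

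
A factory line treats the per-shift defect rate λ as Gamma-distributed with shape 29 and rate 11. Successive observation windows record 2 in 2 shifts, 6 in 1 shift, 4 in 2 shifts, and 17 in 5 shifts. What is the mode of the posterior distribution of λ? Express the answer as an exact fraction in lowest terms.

19/7

Total count: 2 + 6 + 4 + 17 = 29.
Total exposure: 2 + 1 + 2 + 5 = 10 shifts.
Gamma(α, β) with Poisson data over total exposure Σt gives posterior Gamma(α+Σx, β+Σt) = Gamma(58, 21).
Posterior mode = (α'−1)/β' = 57/21 = 19/7.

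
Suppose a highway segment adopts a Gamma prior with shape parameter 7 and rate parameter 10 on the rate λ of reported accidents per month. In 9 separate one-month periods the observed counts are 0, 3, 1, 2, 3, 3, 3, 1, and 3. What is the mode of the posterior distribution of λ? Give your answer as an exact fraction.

25/19

Total count: 0 + 3 + 1 + 2 + 3 + 3 + 3 + 1 + 3 = 19.
Total exposure: 9 months.
Gamma(α, β) with Poisson data over total exposure Σt gives posterior Gamma(α+Σx, β+Σt) = Gamma(26, 19).
Posterior mode = (α'−1)/β' = 25/19.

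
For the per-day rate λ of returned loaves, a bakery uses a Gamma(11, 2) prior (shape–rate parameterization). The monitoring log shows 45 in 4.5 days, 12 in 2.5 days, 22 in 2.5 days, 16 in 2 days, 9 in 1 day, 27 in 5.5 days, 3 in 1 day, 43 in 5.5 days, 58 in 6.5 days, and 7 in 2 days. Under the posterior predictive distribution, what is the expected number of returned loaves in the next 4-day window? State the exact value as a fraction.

Total count: 45 + 12 + 22 + 16 + 9 + 27 + 3 + 43 + 58 + 7 = 242.
Total exposure: 4.5 + 2.5 + 2.5 + 2 + 1 + 5.5 + 1 + 5.5 + 6.5 + 2 = 33 days.
Conjugate update: add total count to the shape and total exposure to the rate, giving Gamma(253, 35).
Predictive mean over a 4-day window = T·E[λ|data] = 4·253/35 = 1012/35.

1012/35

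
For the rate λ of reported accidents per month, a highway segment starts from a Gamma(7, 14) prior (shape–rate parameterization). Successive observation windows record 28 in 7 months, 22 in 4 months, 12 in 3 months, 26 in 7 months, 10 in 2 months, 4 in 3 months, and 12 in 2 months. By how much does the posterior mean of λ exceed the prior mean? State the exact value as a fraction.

50/21

Total count: 28 + 22 + 12 + 26 + 10 + 4 + 12 = 114.
Total exposure: 7 + 4 + 3 + 7 + 2 + 3 + 2 = 28 months.
Gamma(α, β) with Poisson data over total exposure Σt gives posterior Gamma(α+Σx, β+Σt) = Gamma(121, 42).
Posterior mean = 121/42 = 121/42; prior mean = 7/14 = 1/2. Difference = 121/42 − 1/2 = 50/21.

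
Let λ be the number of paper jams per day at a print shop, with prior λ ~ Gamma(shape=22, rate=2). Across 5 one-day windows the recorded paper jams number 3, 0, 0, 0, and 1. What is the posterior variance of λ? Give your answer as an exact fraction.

Total count: 3 + 0 + 0 + 0 + 1 = 4.
Total exposure: 5 days.
Posterior: α' = 22 + 4 = 26, β' = 2 + 5 = 7.
Posterior variance = α'/β'² = 26/49.

26/49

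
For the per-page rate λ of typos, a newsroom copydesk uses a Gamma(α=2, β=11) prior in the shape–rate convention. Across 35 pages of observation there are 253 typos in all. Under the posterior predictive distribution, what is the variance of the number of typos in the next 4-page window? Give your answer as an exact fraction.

12750/529

Total count 253 over total exposure 35 pages.
Conjugate update: add total count to the shape and total exposure to the rate, giving Gamma(255, 46).
The posterior predictive for a window of length T is Negative Binomial with variance T·α'·(β'+T)/β'² = 4·255·50/2116 = 12750/529.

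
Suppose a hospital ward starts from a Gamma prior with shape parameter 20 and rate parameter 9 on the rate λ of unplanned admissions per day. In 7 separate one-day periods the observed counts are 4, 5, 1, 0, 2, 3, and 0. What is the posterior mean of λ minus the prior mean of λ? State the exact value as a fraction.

Total count: 4 + 5 + 1 + 0 + 2 + 3 + 0 = 15.
Total exposure: 7 days.
By Gamma–Poisson conjugacy, the posterior is Gamma(α + Σx, β + Σt) = Gamma(20 + 15, 9 + 7) = Gamma(35, 16).
Posterior mean = 35/16 = 35/16; prior mean = 20/9 = 20/9. Difference = 35/16 − 20/9 = -5/144.

-5/144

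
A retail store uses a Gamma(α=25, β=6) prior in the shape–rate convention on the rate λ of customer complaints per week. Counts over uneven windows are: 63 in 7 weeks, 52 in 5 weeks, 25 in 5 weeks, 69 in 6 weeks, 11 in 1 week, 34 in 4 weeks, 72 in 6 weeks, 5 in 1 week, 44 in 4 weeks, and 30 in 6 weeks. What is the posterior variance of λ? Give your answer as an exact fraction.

Total count: 63 + 52 + 25 + 69 + 11 + 34 + 72 + 5 + 44 + 30 = 405.
Total exposure: 7 + 5 + 5 + 6 + 1 + 4 + 6 + 1 + 4 + 6 = 45 weeks.
Conjugate update: add total count to the shape and total exposure to the rate, giving Gamma(430, 51).
Posterior variance = α'/β'² = 430/2601.

430/2601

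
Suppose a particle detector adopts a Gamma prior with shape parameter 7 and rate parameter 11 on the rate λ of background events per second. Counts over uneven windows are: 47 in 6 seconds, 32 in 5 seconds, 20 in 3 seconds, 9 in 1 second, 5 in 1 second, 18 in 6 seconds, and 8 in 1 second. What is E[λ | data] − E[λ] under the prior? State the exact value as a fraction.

Total count: 47 + 32 + 20 + 9 + 5 + 18 + 8 = 139.
Total exposure: 6 + 5 + 3 + 1 + 1 + 6 + 1 = 23 seconds.
The Gamma prior is conjugate for the Poisson rate, so λ | data ~ Gamma(7+139, 11+23) = Gamma(146, 34).
Posterior mean = 146/34 = 73/17; prior mean = 7/11 = 7/11. Difference = 73/17 − 7/11 = 684/187.

684/187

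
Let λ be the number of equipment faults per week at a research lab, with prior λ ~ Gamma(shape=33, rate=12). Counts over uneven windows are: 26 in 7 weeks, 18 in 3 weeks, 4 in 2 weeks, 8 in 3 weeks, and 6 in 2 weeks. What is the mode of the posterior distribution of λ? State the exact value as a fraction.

Total count: 26 + 18 + 4 + 8 + 6 = 62.
Total exposure: 7 + 3 + 2 + 3 + 2 = 17 weeks.
By Gamma–Poisson conjugacy, the posterior is Gamma(α + Σx, β + Σt) = Gamma(33 + 62, 12 + 17) = Gamma(95, 29).
Posterior mode = (α'−1)/β' = 94/29.

94/29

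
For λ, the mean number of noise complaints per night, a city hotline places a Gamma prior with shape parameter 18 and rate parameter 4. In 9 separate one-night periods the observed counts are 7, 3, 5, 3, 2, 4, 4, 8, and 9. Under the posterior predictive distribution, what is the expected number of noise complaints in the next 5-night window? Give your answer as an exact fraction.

315/13

Total count: 7 + 3 + 5 + 3 + 2 + 4 + 4 + 8 + 9 = 45.
Total exposure: 9 nights.
Conjugate update: add total count to the shape and total exposure to the rate, giving Gamma(63, 13).
Predictive mean over a 5-night window = T·E[λ|data] = 5·63/13 = 315/13.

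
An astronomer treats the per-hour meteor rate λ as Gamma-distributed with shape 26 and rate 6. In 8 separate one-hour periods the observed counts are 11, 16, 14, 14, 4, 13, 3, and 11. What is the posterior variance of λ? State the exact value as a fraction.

4/7

Total count: 11 + 16 + 14 + 14 + 4 + 13 + 3 + 11 = 86.
Total exposure: 8 hours.
By Gamma–Poisson conjugacy, the posterior is Gamma(α + Σx, β + Σt) = Gamma(26 + 86, 6 + 8) = Gamma(112, 14).
Posterior variance = α'/β'² = 112/196 = 4/7.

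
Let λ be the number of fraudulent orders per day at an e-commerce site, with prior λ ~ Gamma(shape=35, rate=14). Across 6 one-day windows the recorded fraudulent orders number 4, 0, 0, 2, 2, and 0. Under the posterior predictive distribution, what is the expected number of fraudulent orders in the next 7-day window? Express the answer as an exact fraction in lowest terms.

301/20

Total count: 4 + 0 + 0 + 2 + 2 + 0 = 8.
Total exposure: 6 days.
Gamma(α, β) with Poisson data over total exposure Σt gives posterior Gamma(α+Σx, β+Σt) = Gamma(43, 20).
Predictive mean over a 7-day window = T·E[λ|data] = 7·43/20 = 301/20.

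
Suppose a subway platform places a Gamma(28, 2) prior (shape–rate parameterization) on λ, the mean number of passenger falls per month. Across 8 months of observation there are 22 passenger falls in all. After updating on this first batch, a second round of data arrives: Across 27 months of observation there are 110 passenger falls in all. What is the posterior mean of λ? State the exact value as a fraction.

160/37

Total count 22 over total exposure 8 months.
After the first batch: Gamma(28 + 22, 2 + 8) = Gamma(50, 10).
Total count 110 over total exposure 27 months.
After the second batch: Gamma(50 + 110, 10 + 27) = Gamma(160, 37).
Posterior mean = α'/β' = 160/37.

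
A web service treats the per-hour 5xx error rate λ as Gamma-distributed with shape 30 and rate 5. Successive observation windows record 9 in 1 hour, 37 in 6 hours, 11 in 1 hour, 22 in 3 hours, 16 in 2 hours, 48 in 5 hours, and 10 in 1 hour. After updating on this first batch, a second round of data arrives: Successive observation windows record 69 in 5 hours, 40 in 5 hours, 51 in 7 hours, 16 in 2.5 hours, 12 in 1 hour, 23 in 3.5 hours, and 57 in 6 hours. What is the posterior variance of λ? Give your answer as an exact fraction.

Total count: 9 + 37 + 11 + 22 + 16 + 48 + 10 = 153.
Total exposure: 1 + 6 + 1 + 3 + 2 + 5 + 1 = 19 hours.
After the first batch: Gamma(30 + 153, 5 + 19) = Gamma(183, 24).
Total count: 69 + 40 + 51 + 16 + 12 + 23 + 57 = 268.
Total exposure: 5 + 5 + 7 + 2.5 + 1 + 3.5 + 6 = 30 hours.
After the second batch: Gamma(183 + 268, 24 + 30) = Gamma(451, 54).
Posterior variance = α'/β'² = 451/2916.

451/2916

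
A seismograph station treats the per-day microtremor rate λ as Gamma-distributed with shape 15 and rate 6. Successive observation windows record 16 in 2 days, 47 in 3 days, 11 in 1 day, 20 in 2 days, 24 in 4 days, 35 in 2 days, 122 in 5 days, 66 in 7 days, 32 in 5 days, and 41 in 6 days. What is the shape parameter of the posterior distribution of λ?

429

Total count: 16 + 47 + 11 + 20 + 24 + 35 + 122 + 66 + 32 + 41 = 414.
Total exposure: 2 + 3 + 1 + 2 + 4 + 2 + 5 + 7 + 5 + 6 = 37 days.
Posterior: α' = 15 + 414 = 429, β' = 6 + 37 = 43.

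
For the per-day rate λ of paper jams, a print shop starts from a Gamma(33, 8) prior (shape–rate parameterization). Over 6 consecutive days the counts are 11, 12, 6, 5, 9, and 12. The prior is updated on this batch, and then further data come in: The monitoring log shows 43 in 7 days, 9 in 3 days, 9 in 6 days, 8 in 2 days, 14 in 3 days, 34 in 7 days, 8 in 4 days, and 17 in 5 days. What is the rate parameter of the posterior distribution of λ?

51

Total count: 11 + 12 + 6 + 5 + 9 + 12 = 55.
Total exposure: 6 days.
After the first batch: Gamma(33 + 55, 8 + 6) = Gamma(88, 14).
Total count: 43 + 9 + 9 + 8 + 14 + 34 + 8 + 17 = 142.
Total exposure: 7 + 3 + 6 + 2 + 3 + 7 + 4 + 5 = 37 days.
After the second batch: Gamma(88 + 142, 14 + 37) = Gamma(230, 51).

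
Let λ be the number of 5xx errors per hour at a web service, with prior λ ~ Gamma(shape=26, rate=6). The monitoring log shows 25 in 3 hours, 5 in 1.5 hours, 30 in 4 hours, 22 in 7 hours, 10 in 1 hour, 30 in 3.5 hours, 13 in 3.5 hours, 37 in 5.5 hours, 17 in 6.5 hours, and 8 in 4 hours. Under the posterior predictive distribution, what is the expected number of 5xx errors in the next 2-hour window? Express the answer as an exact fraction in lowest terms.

892/91

Total count: 25 + 5 + 30 + 22 + 10 + 30 + 13 + 37 + 17 + 8 = 197.
Total exposure: 3 + 1.5 + 4 + 7 + 1 + 3.5 + 3.5 + 5.5 + 6.5 + 4 = 39.5 hours.
Conjugate update: add total count to the shape and total exposure to the rate, giving Gamma(223, 91/2).
Predictive mean over a 2-hour window = T·E[λ|data] = 2·223/(91/2) = 892/91.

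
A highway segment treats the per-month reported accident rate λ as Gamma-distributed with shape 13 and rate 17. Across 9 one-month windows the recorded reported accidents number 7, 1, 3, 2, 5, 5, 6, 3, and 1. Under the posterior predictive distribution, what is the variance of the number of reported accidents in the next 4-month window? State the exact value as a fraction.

Total count: 7 + 1 + 3 + 2 + 5 + 5 + 6 + 3 + 1 = 33.
Total exposure: 9 months.
Conjugate update: add total count to the shape and total exposure to the rate, giving Gamma(46, 26).
The posterior predictive for a window of length T is Negative Binomial with variance T·α'·(β'+T)/β'² = 4·46·30/676 = 1380/169.

1380/169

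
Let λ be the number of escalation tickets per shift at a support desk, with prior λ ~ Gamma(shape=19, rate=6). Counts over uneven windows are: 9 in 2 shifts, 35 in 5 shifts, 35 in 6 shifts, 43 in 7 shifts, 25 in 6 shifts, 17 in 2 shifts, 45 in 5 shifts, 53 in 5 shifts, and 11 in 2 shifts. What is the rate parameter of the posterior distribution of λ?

46

Total count: 9 + 35 + 35 + 43 + 25 + 17 + 45 + 53 + 11 = 273.
Total exposure: 2 + 5 + 6 + 7 + 6 + 2 + 5 + 5 + 2 = 40 shifts.
Conjugate update: add total count to the shape and total exposure to the rate, giving Gamma(292, 46).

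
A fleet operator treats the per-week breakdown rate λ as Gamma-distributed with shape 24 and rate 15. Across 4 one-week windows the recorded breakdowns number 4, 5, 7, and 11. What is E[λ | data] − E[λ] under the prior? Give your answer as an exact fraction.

Total count: 4 + 5 + 7 + 11 = 27.
Total exposure: 4 weeks.
Gamma(α, β) with Poisson data over total exposure Σt gives posterior Gamma(α+Σx, β+Σt) = Gamma(51, 19).
Posterior mean = 51/19 = 51/19; prior mean = 24/15 = 8/5. Difference = 51/19 − 8/5 = 103/95.

103/95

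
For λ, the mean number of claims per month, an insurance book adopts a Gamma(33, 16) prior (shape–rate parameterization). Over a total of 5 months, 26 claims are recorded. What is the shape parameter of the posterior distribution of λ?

59

Total count 26 over total exposure 5 months.
Conjugate update: add total count to the shape and total exposure to the rate, giving Gamma(59, 21).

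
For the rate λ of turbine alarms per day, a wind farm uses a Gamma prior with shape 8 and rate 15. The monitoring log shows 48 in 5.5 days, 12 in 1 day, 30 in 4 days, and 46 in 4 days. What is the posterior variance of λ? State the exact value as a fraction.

576/3481

Total count: 48 + 12 + 30 + 46 = 136.
Total exposure: 5.5 + 1 + 4 + 4 = 14.5 days.
The Gamma prior is conjugate for the Poisson rate, so λ | data ~ Gamma(8+136, 15+14.5) = Gamma(144, 59/2).
Posterior variance = α'/β'² = 144/(3481/4) = 576/3481.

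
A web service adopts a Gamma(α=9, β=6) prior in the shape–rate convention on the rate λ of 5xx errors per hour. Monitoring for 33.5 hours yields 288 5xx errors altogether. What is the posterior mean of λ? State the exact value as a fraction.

594/79

Total count 288 over total exposure 33.5 hours.
Posterior: α' = 9 + 288 = 297, β' = 6 + 33.5 = 79/2.
Posterior mean = α'/β' = 297/(79/2) = 594/79.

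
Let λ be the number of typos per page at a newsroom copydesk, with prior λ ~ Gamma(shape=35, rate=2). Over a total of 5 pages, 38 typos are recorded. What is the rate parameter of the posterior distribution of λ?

7

Total count 38 over total exposure 5 pages.
Conjugate update: add total count to the shape and total exposure to the rate, giving Gamma(73, 7).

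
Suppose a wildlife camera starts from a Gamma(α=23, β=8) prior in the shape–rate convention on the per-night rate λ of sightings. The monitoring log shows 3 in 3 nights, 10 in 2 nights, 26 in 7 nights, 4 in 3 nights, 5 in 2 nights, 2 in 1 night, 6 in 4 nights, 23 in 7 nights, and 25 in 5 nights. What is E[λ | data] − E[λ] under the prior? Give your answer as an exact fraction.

25/168

Total count: 3 + 10 + 26 + 4 + 5 + 2 + 6 + 23 + 25 = 104.
Total exposure: 3 + 2 + 7 + 3 + 2 + 1 + 4 + 7 + 5 = 34 nights.
By Gamma–Poisson conjugacy, the posterior is Gamma(α + Σx, β + Σt) = Gamma(23 + 104, 8 + 34) = Gamma(127, 42).
Posterior mean = 127/42 = 127/42; prior mean = 23/8 = 23/8. Difference = 127/42 − 23/8 = 25/168.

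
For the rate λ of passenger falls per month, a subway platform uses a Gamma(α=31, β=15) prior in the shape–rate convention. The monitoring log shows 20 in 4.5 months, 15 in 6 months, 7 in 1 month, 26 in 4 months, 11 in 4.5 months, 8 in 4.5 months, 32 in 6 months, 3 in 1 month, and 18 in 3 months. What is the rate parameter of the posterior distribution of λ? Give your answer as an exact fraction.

Total count: 20 + 15 + 7 + 26 + 11 + 8 + 32 + 3 + 18 = 140.
Total exposure: 4.5 + 6 + 1 + 4 + 4.5 + 4.5 + 6 + 1 + 3 = 34.5 months.
The Gamma prior is conjugate for the Poisson rate, so λ | data ~ Gamma(31+140, 15+34.5) = Gamma(171, 99/2).

99/2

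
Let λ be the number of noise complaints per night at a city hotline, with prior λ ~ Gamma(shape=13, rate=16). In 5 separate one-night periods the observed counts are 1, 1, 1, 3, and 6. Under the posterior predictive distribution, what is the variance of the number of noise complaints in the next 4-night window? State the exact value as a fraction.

Total count: 1 + 1 + 1 + 3 + 6 = 12.
Total exposure: 5 nights.
Conjugate update: add total count to the shape and total exposure to the rate, giving Gamma(25, 21).
The posterior predictive for a window of length T is Negative Binomial with variance T·α'·(β'+T)/β'² = 4·25·25/441 = 2500/441.

2500/441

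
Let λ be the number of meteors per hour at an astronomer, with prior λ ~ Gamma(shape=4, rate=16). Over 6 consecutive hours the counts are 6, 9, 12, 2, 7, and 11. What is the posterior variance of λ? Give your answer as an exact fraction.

51/484

Total count: 6 + 9 + 12 + 2 + 7 + 11 = 47.
Total exposure: 6 hours.
Conjugate update: add total count to the shape and total exposure to the rate, giving Gamma(51, 22).
Posterior variance = α'/β'² = 51/484.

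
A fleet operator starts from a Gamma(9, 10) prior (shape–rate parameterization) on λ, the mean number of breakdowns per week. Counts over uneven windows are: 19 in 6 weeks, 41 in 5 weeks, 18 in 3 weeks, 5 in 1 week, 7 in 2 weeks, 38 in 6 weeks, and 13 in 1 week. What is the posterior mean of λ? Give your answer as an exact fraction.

Total count: 19 + 41 + 18 + 5 + 7 + 38 + 13 = 141.
Total exposure: 6 + 5 + 3 + 1 + 2 + 6 + 1 = 24 weeks.
The Gamma prior is conjugate for the Poisson rate, so λ | data ~ Gamma(9+141, 10+24) = Gamma(150, 34).
Posterior mean = α'/β' = 150/34 = 75/17.

75/17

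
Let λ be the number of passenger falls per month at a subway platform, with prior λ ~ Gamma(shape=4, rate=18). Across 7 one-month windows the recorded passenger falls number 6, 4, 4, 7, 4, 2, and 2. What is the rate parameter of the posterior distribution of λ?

25

Total count: 6 + 4 + 4 + 7 + 4 + 2 + 2 = 29.
Total exposure: 7 months.
Gamma(α, β) with Poisson data over total exposure Σt gives posterior Gamma(α+Σx, β+Σt) = Gamma(33, 25).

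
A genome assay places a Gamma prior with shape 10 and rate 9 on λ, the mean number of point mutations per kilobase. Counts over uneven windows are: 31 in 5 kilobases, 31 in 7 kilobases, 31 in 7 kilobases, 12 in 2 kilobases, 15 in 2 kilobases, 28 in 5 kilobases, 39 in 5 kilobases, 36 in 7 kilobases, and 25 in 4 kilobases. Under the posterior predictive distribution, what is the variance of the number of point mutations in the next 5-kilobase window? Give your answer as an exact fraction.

74820/2809

Total count: 31 + 31 + 31 + 12 + 15 + 28 + 39 + 36 + 25 = 248.
Total exposure: 5 + 7 + 7 + 2 + 2 + 5 + 5 + 7 + 4 = 44 kilobases.
The Gamma prior is conjugate for the Poisson rate, so λ | data ~ Gamma(10+248, 9+44) = Gamma(258, 53).
The posterior predictive for a window of length T is Negative Binomial with variance T·α'·(β'+T)/β'² = 5·258·58/2809 = 74820/2809.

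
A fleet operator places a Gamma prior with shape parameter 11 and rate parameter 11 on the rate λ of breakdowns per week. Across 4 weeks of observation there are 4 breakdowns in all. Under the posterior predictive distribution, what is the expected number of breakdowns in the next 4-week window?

Total count 4 over total exposure 4 weeks.
By Gamma–Poisson conjugacy, the posterior is Gamma(α + Σx, β + Σt) = Gamma(11 + 4, 11 + 4) = Gamma(15, 15).
Predictive mean over a 4-week window = T·E[λ|data] = 4·15/15 = 4.

4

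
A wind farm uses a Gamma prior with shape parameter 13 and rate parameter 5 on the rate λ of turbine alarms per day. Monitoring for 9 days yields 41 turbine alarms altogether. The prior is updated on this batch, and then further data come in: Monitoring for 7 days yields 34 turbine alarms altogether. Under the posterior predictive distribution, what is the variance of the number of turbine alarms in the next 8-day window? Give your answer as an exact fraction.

20416/441

Total count 41 over total exposure 9 days.
After the first batch: Gamma(13 + 41, 5 + 9) = Gamma(54, 14).
Total count 34 over total exposure 7 days.
After the second batch: Gamma(54 + 34, 14 + 7) = Gamma(88, 21).
The posterior predictive for a window of length T is Negative Binomial with variance T·α'·(β'+T)/β'² = 8·88·29/441 = 20416/441.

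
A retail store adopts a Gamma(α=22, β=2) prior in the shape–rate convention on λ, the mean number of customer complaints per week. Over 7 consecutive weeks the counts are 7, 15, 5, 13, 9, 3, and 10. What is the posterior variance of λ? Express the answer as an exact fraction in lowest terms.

28/27

Total count: 7 + 15 + 5 + 13 + 9 + 3 + 10 = 62.
Total exposure: 7 weeks.
Posterior: α' = 22 + 62 = 84, β' = 2 + 7 = 9.
Posterior variance = α'/β'² = 84/81 = 28/27.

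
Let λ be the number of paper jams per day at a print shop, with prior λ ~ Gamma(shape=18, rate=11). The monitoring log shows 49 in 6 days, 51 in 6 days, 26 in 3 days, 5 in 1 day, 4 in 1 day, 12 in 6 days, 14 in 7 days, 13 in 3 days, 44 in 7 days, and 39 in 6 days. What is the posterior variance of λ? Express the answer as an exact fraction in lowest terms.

Total count: 49 + 51 + 26 + 5 + 4 + 12 + 14 + 13 + 44 + 39 = 257.
Total exposure: 6 + 6 + 3 + 1 + 1 + 6 + 7 + 3 + 7 + 6 = 46 days.
By Gamma–Poisson conjugacy, the posterior is Gamma(α + Σx, β + Σt) = Gamma(18 + 257, 11 + 46) = Gamma(275, 57).
Posterior variance = α'/β'² = 275/3249.

275/3249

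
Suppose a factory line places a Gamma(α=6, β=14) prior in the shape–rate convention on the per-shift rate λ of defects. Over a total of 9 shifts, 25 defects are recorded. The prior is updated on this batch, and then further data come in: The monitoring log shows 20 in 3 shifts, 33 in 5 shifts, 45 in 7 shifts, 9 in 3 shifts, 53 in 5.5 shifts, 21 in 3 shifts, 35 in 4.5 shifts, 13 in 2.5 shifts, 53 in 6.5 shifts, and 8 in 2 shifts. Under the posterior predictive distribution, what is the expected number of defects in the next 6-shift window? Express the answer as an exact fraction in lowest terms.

Total count 25 over total exposure 9 shifts.
After the first batch: Gamma(6 + 25, 14 + 9) = Gamma(31, 23).
Total count: 20 + 33 + 45 + 9 + 53 + 21 + 35 + 13 + 53 + 8 = 290.
Total exposure: 3 + 5 + 7 + 3 + 5.5 + 3 + 4.5 + 2.5 + 6.5 + 2 = 42 shifts.
After the second batch: Gamma(31 + 290, 23 + 42) = Gamma(321, 65).
Predictive mean over a 6-shift window = T·E[λ|data] = 6·321/65 = 1926/65.

1926/65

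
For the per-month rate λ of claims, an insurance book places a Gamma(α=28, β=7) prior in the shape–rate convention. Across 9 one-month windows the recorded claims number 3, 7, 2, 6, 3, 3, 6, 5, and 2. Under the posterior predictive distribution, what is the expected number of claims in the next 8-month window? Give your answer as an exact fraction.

Total count: 3 + 7 + 2 + 6 + 3 + 3 + 6 + 5 + 2 = 37.
Total exposure: 9 months.
By Gamma–Poisson conjugacy, the posterior is Gamma(α + Σx, β + Σt) = Gamma(28 + 37, 7 + 9) = Gamma(65, 16).
Predictive mean over an 8-month window = T·E[λ|data] = 8·65/16 = 65/2.

65/2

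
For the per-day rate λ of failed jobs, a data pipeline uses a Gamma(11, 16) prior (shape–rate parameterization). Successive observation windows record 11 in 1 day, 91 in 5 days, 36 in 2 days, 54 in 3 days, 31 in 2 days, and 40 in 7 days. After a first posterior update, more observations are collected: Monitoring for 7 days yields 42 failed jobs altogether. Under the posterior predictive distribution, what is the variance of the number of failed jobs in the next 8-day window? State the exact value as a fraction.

128928/1849

Total count: 11 + 91 + 36 + 54 + 31 + 40 = 263.
Total exposure: 1 + 5 + 2 + 3 + 2 + 7 = 20 days.
After the first batch: Gamma(11 + 263, 16 + 20) = Gamma(274, 36).
Total count 42 over total exposure 7 days.
After the second batch: Gamma(274 + 42, 36 + 7) = Gamma(316, 43).
The posterior predictive for a window of length T is Negative Binomial with variance T·α'·(β'+T)/β'² = 8·316·51/1849 = 128928/1849.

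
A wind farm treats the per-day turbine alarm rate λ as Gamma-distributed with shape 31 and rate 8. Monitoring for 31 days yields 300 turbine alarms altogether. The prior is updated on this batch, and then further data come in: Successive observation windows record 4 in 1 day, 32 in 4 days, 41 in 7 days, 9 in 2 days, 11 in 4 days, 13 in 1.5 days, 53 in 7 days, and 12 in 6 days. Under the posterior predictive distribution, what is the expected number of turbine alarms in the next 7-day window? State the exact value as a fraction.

Total count 300 over total exposure 31 days.
After the first batch: Gamma(31 + 300, 8 + 31) = Gamma(331, 39).
Total count: 4 + 32 + 41 + 9 + 11 + 13 + 53 + 12 = 175.
Total exposure: 1 + 4 + 7 + 2 + 4 + 1.5 + 7 + 6 = 32.5 days.
After the second batch: Gamma(331 + 175, 39 + 32.5) = Gamma(506, 143/2).
Predictive mean over a 7-day window = T·E[λ|data] = 7·506/(143/2) = 644/13.

644/13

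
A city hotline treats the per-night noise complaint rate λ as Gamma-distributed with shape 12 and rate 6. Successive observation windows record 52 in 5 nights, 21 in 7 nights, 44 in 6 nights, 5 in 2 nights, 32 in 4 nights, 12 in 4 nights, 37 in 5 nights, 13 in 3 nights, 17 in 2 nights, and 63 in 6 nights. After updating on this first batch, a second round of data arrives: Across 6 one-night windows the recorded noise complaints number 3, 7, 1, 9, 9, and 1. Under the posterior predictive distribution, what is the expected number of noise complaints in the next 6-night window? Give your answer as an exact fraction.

507/14

Total count: 52 + 21 + 44 + 5 + 32 + 12 + 37 + 13 + 17 + 63 = 296.
Total exposure: 5 + 7 + 6 + 2 + 4 + 4 + 5 + 3 + 2 + 6 = 44 nights.
After the first batch: Gamma(12 + 296, 6 + 44) = Gamma(308, 50).
Total count: 3 + 7 + 1 + 9 + 9 + 1 = 30.
Total exposure: 6 nights.
After the second batch: Gamma(308 + 30, 50 + 6) = Gamma(338, 56).
Predictive mean over a 6-night window = T·E[λ|data] = 6·338/56 = 507/14.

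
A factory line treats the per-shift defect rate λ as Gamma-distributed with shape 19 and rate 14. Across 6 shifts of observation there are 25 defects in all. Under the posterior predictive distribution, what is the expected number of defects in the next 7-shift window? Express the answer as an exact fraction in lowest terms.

77/5

Total count 25 over total exposure 6 shifts.
By Gamma–Poisson conjugacy, the posterior is Gamma(α + Σx, β + Σt) = Gamma(19 + 25, 14 + 6) = Gamma(44, 20).
Predictive mean over a 7-shift window = T·E[λ|data] = 7·44/20 = 77/5.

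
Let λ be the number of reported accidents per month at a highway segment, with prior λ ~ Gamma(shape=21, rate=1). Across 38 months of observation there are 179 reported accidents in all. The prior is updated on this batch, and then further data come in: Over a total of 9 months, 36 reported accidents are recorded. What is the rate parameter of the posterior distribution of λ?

Total count 179 over total exposure 38 months.
After the first batch: Gamma(21 + 179, 1 + 38) = Gamma(200, 39).
Total count 36 over total exposure 9 months.
After the second batch: Gamma(200 + 36, 39 + 9) = Gamma(236, 48).

48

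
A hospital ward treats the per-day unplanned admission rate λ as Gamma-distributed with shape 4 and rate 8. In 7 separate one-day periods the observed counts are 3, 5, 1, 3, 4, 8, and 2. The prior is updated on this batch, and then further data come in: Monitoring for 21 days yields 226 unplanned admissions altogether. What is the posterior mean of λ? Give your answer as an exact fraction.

Total count: 3 + 5 + 1 + 3 + 4 + 8 + 2 = 26.
Total exposure: 7 days.
After the first batch: Gamma(4 + 26, 8 + 7) = Gamma(30, 15).
Total count 226 over total exposure 21 days.
After the second batch: Gamma(30 + 226, 15 + 21) = Gamma(256, 36).
Posterior mean = α'/β' = 256/36 = 64/9.

64/9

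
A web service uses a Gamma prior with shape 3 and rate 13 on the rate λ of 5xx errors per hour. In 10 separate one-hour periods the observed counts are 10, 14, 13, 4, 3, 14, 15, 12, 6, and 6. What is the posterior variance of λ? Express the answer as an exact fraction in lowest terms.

Total count: 10 + 14 + 13 + 4 + 3 + 14 + 15 + 12 + 6 + 6 = 97.
Total exposure: 10 hours.
The Gamma prior is conjugate for the Poisson rate, so λ | data ~ Gamma(3+97, 13+10) = Gamma(100, 23).
Posterior variance = α'/β'² = 100/529.

100/529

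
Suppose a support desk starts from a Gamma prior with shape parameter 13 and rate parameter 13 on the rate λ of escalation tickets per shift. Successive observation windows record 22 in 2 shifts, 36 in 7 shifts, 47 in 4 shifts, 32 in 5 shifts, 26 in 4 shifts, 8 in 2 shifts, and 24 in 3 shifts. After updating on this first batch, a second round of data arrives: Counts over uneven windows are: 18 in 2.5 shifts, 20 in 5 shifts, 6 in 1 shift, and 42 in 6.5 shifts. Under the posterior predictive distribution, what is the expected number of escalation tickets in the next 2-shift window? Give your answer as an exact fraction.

Total count: 22 + 36 + 47 + 32 + 26 + 8 + 24 = 195.
Total exposure: 2 + 7 + 4 + 5 + 4 + 2 + 3 = 27 shifts.
After the first batch: Gamma(13 + 195, 13 + 27) = Gamma(208, 40).
Total count: 18 + 20 + 6 + 42 = 86.
Total exposure: 2.5 + 5 + 1 + 6.5 = 15 shifts.
After the second batch: Gamma(208 + 86, 40 + 15) = Gamma(294, 55).
Predictive mean over a 2-shift window = T·E[λ|data] = 2·294/55 = 588/55.

588/55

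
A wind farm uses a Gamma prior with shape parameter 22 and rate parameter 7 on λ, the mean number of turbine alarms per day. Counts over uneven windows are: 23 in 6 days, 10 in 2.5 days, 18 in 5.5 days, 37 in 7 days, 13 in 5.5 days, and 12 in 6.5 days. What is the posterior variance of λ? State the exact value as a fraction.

27/320

Total count: 23 + 10 + 18 + 37 + 13 + 12 = 113.
Total exposure: 6 + 2.5 + 5.5 + 7 + 5.5 + 6.5 = 33 days.
By Gamma–Poisson conjugacy, the posterior is Gamma(α + Σx, β + Σt) = Gamma(22 + 113, 7 + 33) = Gamma(135, 40).
Posterior variance = α'/β'² = 135/1600 = 27/320.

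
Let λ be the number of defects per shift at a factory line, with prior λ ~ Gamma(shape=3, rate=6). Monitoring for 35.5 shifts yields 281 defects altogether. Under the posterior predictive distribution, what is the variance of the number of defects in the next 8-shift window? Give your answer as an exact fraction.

Total count 281 over total exposure 35.5 shifts.
By Gamma–Poisson conjugacy, the posterior is Gamma(α + Σx, β + Σt) = Gamma(3 + 281, 6 + 35.5) = Gamma(284, 83/2).
The posterior predictive for a window of length T is Negative Binomial with variance T·α'·(β'+T)/β'² = 8·284·(99/2)/(6889/4) = 449856/6889.

449856/6889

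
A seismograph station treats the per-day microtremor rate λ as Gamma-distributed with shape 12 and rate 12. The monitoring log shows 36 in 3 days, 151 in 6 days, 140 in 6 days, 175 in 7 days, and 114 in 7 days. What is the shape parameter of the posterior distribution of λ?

628

Total count: 36 + 151 + 140 + 175 + 114 = 616.
Total exposure: 3 + 6 + 6 + 7 + 7 = 29 days.
The Gamma prior is conjugate for the Poisson rate, so λ | data ~ Gamma(12+616, 12+29) = Gamma(628, 41).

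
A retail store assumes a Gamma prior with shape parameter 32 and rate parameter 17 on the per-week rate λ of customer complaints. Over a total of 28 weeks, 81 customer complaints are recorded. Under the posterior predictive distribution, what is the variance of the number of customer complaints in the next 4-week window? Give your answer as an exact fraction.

22148/2025

Total count 81 over total exposure 28 weeks.
The Gamma prior is conjugate for the Poisson rate, so λ | data ~ Gamma(32+81, 17+28) = Gamma(113, 45).
The posterior predictive for a window of length T is Negative Binomial with variance T·α'·(β'+T)/β'² = 4·113·49/2025 = 22148/2025.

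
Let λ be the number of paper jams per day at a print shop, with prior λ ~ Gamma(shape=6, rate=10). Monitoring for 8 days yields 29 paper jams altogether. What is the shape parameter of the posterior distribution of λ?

35

Total count 29 over total exposure 8 days.
Conjugate update: add total count to the shape and total exposure to the rate, giving Gamma(35, 18).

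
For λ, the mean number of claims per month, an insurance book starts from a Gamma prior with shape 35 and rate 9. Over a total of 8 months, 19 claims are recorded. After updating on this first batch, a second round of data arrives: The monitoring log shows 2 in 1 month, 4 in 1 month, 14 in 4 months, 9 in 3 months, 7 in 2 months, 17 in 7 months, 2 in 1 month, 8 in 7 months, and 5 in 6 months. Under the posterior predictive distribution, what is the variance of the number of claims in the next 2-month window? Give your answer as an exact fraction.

12444/2401

Total count 19 over total exposure 8 months.
After the first batch: Gamma(35 + 19, 9 + 8) = Gamma(54, 17).
Total count: 2 + 4 + 14 + 9 + 7 + 17 + 2 + 8 + 5 = 68.
Total exposure: 1 + 1 + 4 + 3 + 2 + 7 + 1 + 7 + 6 = 32 months.
After the second batch: Gamma(54 + 68, 17 + 32) = Gamma(122, 49).
The posterior predictive for a window of length T is Negative Binomial with variance T·α'·(β'+T)/β'² = 2·122·51/2401 = 12444/2401.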